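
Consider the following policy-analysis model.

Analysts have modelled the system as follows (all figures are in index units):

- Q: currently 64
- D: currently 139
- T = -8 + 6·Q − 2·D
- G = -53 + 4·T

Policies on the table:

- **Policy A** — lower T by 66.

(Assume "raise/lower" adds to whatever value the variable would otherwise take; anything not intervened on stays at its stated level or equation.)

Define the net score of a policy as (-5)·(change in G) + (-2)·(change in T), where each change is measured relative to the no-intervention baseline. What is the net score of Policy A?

1452

Baseline:
  Q = 64
  D = 139
  T = -8 + 6·64 − 2·139 = 98
  G = -53 + 4·98 = 339
Policy A (T − 66):
  Q = 64
  D = 139
  T = -8 + 6·64 − 2·139 (−66 from intervention) = 32
  G = -53 + 4·32 = 75
ΔG = 75 − 339 = -264; ΔT = 32 − 98 = -66
Score = (-5)·(-264) + (-2)·(-66) = 1452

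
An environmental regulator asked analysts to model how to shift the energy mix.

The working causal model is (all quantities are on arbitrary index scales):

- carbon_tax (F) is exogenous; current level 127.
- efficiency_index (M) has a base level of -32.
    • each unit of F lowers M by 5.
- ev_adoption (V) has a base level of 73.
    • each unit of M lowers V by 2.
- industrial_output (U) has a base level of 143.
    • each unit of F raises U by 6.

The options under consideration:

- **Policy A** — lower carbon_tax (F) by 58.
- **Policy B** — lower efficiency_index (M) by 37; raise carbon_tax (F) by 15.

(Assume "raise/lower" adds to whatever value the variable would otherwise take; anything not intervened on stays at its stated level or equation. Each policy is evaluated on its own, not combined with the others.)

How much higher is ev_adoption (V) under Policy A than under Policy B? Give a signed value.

Policy A (F − 58):
  F = 127 − 58 = 69
  M = -32 − 5·69 = -377
  V = 73 − 2·(-377) = 827
Policy B (M − 37, F + 15):
  F = 127 + 15 = 142
  M = -32 − 5·142 (−37 from intervention) = -779
  V = 73 − 2·(-779) = 1631
V: 827 − 1631 = -804

-804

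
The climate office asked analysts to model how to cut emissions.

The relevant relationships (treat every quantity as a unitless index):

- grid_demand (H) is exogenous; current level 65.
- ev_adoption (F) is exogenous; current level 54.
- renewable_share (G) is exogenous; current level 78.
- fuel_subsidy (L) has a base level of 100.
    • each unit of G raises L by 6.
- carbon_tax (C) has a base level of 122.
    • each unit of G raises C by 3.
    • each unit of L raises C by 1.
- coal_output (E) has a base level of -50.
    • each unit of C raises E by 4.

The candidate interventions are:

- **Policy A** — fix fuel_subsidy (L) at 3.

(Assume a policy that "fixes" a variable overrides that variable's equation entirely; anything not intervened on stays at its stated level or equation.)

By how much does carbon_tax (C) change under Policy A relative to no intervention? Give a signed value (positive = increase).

Baseline:
  G = 78
  L = 100 + 6·78 = 568
  C = 122 + 3·78 + 568 = 924
Policy A (L := 3):
  G = 78
  L = 3
  C = 122 + 3·78 + 3 = 359
Change in C: 359 − 924 = -565

-565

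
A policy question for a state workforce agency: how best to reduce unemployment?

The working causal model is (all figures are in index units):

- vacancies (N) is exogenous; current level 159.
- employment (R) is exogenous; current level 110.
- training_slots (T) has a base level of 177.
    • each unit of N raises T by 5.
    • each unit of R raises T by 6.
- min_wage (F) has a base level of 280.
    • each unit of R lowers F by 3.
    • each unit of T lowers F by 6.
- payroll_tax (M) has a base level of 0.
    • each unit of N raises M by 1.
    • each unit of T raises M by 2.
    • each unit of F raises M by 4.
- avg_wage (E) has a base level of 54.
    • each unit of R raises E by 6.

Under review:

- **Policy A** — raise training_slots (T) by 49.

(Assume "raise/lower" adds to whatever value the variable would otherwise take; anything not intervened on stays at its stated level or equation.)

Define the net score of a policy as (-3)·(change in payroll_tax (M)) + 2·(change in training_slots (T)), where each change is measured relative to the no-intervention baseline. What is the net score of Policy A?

Baseline:
  N = 159
  R = 110
  T = 177 + 5·159 + 6·110 = 1632
  F = 280 − 3·110 − 6·1632 = -9842
  M = 0 + 159 + 2·1632 + 4·(-9842) = -35945
Policy A (T + 49):
  N = 159
  R = 110
  T = 177 + 5·159 + 6·110 (+49 from intervention) = 1681
  F = 280 − 3·110 − 6·1681 = -10136
  M = 0 + 159 + 2·1681 + 4·(-10136) = -37023
ΔM = -37023 − (-35945) = -1078; ΔT = 1681 − 1632 = 49
Score = (-3)·(-1078) + 2·49 = 3332

3332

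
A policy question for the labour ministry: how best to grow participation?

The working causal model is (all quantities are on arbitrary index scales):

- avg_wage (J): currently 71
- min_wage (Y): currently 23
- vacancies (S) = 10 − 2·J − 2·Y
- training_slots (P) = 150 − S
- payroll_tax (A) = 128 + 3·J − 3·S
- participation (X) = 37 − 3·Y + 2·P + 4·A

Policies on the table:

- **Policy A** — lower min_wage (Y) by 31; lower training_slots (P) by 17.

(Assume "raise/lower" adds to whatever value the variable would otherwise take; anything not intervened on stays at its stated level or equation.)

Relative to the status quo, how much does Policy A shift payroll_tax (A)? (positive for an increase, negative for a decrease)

-186

Baseline:
  J = 71
  Y = 23
  S = 10 − 2·71 − 2·23 = -178
  A = 128 + 3·71 − 3·(-178) = 875
Policy A (Y − 31, P − 17):
  J = 71
  Y = 23 − 31 = -8
  S = 10 − 2·71 − 2·(-8) = -116
  A = 128 + 3·71 − 3·(-116) = 689
Change in A: 689 − 875 = -186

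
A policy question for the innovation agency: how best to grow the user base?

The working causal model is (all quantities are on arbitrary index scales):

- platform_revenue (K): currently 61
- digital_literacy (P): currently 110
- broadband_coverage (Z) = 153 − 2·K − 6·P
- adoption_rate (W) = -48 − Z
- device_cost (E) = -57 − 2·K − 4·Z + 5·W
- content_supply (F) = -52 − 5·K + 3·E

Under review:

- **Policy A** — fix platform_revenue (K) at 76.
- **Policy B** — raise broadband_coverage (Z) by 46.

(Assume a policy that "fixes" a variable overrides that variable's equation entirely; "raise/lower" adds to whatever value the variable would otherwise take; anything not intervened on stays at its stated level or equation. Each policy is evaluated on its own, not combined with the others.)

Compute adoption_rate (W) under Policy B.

Policy B (Z + 46):
  K = 61
  P = 110
  Z = 153 − 2·61 − 6·110 (+46 from intervention) = -583
  W = -48 − (-583) = 535

535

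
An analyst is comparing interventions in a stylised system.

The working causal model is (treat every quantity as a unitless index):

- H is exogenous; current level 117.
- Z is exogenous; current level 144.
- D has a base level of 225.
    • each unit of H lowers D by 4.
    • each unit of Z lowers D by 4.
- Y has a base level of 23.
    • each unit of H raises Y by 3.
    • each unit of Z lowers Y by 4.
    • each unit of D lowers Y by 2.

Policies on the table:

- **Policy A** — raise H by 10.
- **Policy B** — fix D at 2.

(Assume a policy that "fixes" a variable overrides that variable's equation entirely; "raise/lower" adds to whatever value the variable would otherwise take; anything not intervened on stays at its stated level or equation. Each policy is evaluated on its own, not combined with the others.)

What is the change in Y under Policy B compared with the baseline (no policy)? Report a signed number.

-1642

Baseline:
  H = 117
  Z = 144
  D = 225 − 4·117 − 4·144 = -819
  Y = 23 + 3·117 − 4·144 − 2·(-819) = 1436
Policy B (D := 2):
  H = 117
  Z = 144
  D = 2
  Y = 23 + 3·117 − 4·144 − 2·2 = -206
Change in Y: -206 − 1436 = -1642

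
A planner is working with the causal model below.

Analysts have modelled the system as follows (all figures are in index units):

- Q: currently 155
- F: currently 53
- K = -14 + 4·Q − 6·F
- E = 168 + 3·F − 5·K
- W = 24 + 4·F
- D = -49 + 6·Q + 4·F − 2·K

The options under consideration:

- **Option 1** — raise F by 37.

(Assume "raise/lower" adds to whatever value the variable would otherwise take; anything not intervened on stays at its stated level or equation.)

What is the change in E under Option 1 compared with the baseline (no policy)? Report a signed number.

Baseline:
  Q = 155
  F = 53
  K = -14 + 4·155 − 6·53 = 288
  E = 168 + 3·53 − 5·288 = -1113
Option 1 (F + 37):
  Q = 155
  F = 53 + 37 = 90
  K = -14 + 4·155 − 6·90 = 66
  E = 168 + 3·90 − 5·66 = 108
Change in E: 108 − (-1113) = 1221

1221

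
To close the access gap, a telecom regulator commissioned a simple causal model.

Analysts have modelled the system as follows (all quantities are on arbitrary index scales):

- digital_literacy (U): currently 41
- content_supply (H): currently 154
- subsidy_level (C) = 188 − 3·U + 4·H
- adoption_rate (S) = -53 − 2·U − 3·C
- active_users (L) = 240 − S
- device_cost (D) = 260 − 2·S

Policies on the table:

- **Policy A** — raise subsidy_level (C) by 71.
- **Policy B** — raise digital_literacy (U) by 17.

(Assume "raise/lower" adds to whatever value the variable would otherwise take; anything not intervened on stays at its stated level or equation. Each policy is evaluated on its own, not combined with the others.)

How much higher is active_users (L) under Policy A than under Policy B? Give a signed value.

Policy A (C + 71):
  U = 41
  H = 154
  C = 188 − 3·41 + 4·154 (+71 from intervention) = 752
  S = -53 − 2·41 − 3·752 = -2391
  L = 240 − (-2391) = 2631
Policy B (U + 17):
  U = 41 + 17 = 58
  H = 154
  C = 188 − 3·58 + 4·154 = 630
  S = -53 − 2·58 − 3·630 = -2059
  L = 240 − (-2059) = 2299
L: 2631 − 2299 = 332

332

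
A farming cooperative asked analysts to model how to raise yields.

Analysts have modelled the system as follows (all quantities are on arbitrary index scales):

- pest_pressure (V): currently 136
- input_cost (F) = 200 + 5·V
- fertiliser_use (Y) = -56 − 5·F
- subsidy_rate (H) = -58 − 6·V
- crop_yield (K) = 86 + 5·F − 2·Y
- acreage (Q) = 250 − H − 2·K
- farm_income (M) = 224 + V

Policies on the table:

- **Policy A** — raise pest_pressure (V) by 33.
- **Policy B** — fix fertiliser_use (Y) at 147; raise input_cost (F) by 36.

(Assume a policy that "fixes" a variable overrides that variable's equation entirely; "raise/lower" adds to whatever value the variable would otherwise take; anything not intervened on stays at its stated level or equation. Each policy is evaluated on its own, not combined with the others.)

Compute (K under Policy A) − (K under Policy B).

11501

Policy A (V + 33):
  V = 136 + 33 = 169
  F = 200 + 5·169 = 1045
  Y = -56 − 5·1045 = -5281
  K = 86 + 5·1045 − 2·(-5281) = 15873
Policy B (Y := 147, F + 36):
  V = 136
  F = 200 + 5·136 (+36 from intervention) = 916
  Y = 147
  K = 86 + 5·916 − 2·147 = 4372
K: 15873 − 4372 = 11501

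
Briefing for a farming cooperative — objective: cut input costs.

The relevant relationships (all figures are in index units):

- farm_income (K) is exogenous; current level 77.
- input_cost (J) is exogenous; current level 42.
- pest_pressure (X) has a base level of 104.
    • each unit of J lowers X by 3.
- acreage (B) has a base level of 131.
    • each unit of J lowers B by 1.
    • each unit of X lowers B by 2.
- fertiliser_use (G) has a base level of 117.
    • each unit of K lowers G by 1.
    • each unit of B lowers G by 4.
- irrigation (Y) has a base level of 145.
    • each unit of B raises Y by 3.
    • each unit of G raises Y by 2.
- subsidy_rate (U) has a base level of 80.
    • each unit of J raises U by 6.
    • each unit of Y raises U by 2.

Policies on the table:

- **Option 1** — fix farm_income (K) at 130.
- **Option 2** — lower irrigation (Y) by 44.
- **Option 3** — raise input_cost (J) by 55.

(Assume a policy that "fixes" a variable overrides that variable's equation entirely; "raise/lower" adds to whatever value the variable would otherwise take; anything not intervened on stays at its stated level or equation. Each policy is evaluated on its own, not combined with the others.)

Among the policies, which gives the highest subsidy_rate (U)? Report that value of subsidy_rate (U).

-636

Option 1 (K := 130):
  K = 130
  J = 42
  X = 104 − 3·42 = -22
  B = 131 − 42 − 2·(-22) = 133
  G = 117 − 130 − 4·133 = -545
  Y = 145 + 3·133 + 2·(-545) = -546
  U = 80 + 6·42 + 2·(-546) = -760
Option 2 (Y − 44):
  K = 77
  J = 42
  X = 104 − 3·42 = -22
  B = 131 − 42 − 2·(-22) = 133
  G = 117 − 77 − 4·133 = -492
  Y = 145 + 3·133 + 2·(-492) (−44 from intervention) = -484
  U = 80 + 6·42 + 2·(-484) = -636
Option 3 (J + 55):
  K = 77
  J = 42 + 55 = 97
  X = 104 − 3·97 = -187
  B = 131 − 97 − 2·(-187) = 408
  G = 117 − 77 − 4·408 = -1592
  Y = 145 + 3·408 + 2·(-1592) = -1815
  U = 80 + 6·97 + 2·(-1815) = -2968
Comparing — Option 1: U=-760, Option 2: U=-636, Option 3: U=-2968. Highest is -636 (Option 2).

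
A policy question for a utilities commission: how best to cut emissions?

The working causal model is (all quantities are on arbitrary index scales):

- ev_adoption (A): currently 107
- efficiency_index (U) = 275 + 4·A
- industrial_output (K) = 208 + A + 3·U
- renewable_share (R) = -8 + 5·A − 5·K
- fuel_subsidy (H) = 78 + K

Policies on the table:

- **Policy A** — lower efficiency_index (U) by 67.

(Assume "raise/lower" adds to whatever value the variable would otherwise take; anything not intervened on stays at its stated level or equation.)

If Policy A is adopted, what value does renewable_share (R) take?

Policy A (U − 67):
  A = 107
  U = 275 + 4·107 (−67 from intervention) = 636
  K = 208 + 107 + 3·636 = 2223
  R = -8 + 5·107 − 5·2223 = -10588

-10588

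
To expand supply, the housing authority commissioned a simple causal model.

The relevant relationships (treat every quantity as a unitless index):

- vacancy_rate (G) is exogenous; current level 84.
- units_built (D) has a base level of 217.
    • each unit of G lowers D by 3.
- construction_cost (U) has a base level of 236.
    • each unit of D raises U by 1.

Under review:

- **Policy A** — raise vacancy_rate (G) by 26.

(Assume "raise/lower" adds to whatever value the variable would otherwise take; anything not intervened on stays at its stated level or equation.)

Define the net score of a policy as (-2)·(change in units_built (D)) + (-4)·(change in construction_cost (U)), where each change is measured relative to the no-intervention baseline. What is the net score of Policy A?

Baseline:
  G = 84
  D = 217 − 3·84 = -35
  U = 236 + (-35) = 201
Policy A (G + 26):
  G = 84 + 26 = 110
  D = 217 − 3·110 = -113
  U = 236 + (-113) = 123
ΔD = -113 − (-35) = -78; ΔU = 123 − 201 = -78
Score = (-2)·(-78) + (-4)·(-78) = 468

468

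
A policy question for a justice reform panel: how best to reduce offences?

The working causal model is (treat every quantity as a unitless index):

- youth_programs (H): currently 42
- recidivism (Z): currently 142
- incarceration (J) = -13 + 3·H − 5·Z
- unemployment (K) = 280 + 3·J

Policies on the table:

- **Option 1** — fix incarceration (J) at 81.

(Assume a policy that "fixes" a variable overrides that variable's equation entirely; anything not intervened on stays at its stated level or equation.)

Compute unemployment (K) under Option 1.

Option 1 (J := 81):
  H = 42
  Z = 142
  J = 81
  K = 280 + 3·81 = 523

523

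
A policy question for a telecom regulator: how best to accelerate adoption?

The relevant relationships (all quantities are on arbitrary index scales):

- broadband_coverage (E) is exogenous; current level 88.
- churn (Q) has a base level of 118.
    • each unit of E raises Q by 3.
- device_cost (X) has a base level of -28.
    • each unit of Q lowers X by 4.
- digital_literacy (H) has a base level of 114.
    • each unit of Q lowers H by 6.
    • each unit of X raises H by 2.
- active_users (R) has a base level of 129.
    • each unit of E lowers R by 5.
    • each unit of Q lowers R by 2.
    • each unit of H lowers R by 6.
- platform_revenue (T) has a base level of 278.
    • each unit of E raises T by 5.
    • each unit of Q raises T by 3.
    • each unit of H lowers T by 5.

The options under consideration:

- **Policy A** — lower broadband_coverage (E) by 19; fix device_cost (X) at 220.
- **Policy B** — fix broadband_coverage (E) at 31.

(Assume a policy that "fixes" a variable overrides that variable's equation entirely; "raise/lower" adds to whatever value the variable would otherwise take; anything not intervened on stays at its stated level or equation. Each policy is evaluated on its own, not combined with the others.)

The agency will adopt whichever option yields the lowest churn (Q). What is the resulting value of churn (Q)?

Policy A (E − 19, X := 220):
  E = 88 − 19 = 69
  Q = 118 + 3·69 = 325
Policy B (E := 31):
  E = 31
  Q = 118 + 3·31 = 211
Comparing — Policy A: Q=325, Policy B: Q=211. Lowest is 211 (Policy B).

211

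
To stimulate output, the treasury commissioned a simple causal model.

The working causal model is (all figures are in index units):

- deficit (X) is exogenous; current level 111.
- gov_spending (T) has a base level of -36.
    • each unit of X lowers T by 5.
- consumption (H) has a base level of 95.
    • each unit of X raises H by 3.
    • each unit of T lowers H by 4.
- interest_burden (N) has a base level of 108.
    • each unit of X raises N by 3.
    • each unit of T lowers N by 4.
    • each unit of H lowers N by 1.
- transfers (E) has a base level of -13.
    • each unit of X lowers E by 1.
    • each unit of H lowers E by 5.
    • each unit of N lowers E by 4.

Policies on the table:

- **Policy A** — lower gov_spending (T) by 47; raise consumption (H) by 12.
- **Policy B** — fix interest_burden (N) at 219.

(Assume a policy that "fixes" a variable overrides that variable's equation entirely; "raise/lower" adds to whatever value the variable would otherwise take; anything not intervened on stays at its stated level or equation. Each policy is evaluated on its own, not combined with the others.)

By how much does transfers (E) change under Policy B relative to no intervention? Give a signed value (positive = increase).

-824

Baseline:
  X = 111
  T = -36 − 5·111 = -591
  H = 95 + 3·111 − 4·(-591) = 2792
  N = 108 + 3·111 − 4·(-591) − 2792 = 13
  E = -13 − 111 − 5·2792 − 4·13 = -14136
Policy B (N := 219):
  X = 111
  T = -36 − 5·111 = -591
  H = 95 + 3·111 − 4·(-591) = 2792
  N = 219
  E = -13 − 111 − 5·2792 − 4·219 = -14960
Change in E: -14960 − (-14136) = -824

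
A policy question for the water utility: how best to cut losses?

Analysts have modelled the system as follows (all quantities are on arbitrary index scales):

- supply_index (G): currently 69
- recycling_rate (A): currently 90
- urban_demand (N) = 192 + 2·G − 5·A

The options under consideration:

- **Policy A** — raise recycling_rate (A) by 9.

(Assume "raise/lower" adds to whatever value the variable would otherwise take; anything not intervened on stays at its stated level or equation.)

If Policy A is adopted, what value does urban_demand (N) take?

-165

Policy A (A + 9):
  G = 69
  A = 90 + 9 = 99
  N = 192 + 2·69 − 5·99 = -165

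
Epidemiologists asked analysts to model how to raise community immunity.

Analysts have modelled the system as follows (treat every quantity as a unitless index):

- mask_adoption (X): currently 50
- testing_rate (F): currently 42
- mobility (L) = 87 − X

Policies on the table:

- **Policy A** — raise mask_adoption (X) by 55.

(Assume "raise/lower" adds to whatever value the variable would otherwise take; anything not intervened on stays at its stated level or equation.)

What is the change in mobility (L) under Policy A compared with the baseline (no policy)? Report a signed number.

Baseline:
  X = 50
  L = 87 − 50 = 37
Policy A (X + 55):
  X = 50 + 55 = 105
  L = 87 − 105 = -18
Change in L: -18 − 37 = -55

-55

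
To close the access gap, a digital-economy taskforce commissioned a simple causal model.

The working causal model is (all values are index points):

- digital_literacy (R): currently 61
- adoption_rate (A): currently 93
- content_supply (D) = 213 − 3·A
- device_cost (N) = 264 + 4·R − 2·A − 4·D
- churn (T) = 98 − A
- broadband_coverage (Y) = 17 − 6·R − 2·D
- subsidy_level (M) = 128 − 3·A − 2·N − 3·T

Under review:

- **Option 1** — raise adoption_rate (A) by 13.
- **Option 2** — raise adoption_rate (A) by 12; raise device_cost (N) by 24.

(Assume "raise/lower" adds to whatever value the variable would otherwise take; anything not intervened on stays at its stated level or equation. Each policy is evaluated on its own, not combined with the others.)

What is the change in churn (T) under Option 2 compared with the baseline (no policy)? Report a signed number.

-12

Baseline:
  A = 93
  T = 98 − 93 = 5
Option 2 (A + 12, N + 24):
  A = 93 + 12 = 105
  T = 98 − 105 = -7
Change in T: -7 − 5 = -12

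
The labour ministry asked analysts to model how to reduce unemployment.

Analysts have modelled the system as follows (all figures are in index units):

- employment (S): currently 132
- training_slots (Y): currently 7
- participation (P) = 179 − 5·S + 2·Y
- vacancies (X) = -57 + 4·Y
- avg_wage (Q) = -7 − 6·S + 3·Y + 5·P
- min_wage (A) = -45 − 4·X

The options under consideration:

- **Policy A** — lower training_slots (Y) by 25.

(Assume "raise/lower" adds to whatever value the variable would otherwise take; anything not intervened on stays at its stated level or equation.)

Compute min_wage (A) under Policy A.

Policy A (Y − 25):
  Y = 7 − 25 = -18
  X = -57 + 4·(-18) = -129
  A = -45 − 4·(-129) = 471

471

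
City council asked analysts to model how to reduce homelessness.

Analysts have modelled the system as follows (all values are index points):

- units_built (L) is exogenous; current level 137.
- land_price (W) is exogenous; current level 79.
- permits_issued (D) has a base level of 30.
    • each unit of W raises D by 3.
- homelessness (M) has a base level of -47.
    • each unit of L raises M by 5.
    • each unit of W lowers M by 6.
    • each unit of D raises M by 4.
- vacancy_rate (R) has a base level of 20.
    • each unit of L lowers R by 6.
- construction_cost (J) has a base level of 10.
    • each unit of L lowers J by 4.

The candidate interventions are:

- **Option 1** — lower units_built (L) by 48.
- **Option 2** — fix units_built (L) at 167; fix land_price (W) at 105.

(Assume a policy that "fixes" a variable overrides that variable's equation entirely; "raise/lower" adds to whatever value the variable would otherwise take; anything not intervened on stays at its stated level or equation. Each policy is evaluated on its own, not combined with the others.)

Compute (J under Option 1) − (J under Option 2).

312

Option 1 (L − 48):
  L = 137 − 48 = 89
  J = 10 − 4·89 = -346
Option 2 (L := 167, W := 105):
  L = 167
  J = 10 − 4·167 = -658
J: -346 − (-658) = 312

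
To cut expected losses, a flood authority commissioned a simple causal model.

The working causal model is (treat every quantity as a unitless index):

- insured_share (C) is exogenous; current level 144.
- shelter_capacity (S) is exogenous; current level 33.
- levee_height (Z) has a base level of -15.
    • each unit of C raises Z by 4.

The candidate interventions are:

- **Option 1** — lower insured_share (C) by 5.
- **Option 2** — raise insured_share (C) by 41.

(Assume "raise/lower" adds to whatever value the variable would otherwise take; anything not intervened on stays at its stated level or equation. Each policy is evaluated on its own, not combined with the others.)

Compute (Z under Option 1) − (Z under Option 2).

Option 1 (C − 5):
  C = 144 − 5 = 139
  Z = -15 + 4·139 = 541
Option 2 (C + 41):
  C = 144 + 41 = 185
  Z = -15 + 4·185 = 725
Z: 541 − 725 = -184

-184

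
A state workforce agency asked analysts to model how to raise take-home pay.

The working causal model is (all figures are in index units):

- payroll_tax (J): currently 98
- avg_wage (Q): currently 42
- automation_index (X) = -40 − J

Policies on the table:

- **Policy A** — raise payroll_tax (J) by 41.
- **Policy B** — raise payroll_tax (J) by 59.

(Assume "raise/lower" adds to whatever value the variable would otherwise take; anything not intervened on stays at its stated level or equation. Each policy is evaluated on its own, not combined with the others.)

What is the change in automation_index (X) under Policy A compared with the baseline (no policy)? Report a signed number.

-41

Baseline:
  J = 98
  X = -40 − 98 = -138
Policy A (J + 41):
  J = 98 + 41 = 139
  X = -40 − 139 = -179
Change in X: -179 − (-138) = -41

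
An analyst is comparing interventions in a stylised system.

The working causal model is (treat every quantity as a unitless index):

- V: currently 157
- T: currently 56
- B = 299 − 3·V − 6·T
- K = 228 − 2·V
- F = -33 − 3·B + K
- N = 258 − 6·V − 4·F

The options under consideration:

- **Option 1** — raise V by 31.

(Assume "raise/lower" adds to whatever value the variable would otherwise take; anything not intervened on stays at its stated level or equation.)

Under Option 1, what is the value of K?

Option 1 (V + 31):
  V = 157 + 31 = 188
  K = 228 − 2·188 = -148

-148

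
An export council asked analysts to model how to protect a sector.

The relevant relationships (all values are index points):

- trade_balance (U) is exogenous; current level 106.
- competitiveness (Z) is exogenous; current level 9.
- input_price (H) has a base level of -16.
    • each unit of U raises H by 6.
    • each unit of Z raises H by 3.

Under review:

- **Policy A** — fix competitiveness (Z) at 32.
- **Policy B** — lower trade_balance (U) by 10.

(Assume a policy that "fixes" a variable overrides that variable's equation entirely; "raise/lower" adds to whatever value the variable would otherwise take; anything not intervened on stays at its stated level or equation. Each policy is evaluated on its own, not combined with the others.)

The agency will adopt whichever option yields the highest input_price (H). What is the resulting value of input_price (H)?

Policy A (Z := 32):
  U = 106
  Z = 32
  H = -16 + 6·106 + 3·32 = 716
Policy B (U − 10):
  U = 106 − 10 = 96
  Z = 9
  H = -16 + 6·96 + 3·9 = 587
Comparing — Policy A: H=716, Policy B: H=587. Highest is 716 (Policy A).

716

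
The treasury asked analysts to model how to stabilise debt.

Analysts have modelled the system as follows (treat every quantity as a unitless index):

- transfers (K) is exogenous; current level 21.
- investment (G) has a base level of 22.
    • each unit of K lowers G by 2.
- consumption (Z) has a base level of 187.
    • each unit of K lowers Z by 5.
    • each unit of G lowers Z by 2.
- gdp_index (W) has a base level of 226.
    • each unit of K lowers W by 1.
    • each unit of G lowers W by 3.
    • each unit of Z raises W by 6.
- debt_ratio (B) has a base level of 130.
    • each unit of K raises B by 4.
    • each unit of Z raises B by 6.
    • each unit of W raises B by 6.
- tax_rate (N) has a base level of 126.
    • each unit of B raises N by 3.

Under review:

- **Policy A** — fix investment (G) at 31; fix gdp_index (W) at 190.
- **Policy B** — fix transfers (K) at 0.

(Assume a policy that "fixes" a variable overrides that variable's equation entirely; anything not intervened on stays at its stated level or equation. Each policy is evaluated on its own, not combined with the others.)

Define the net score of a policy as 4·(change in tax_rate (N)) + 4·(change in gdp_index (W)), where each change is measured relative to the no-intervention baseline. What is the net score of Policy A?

Baseline:
  K = 21
  G = 22 − 2·21 = -20
  Z = 187 − 5·21 − 2·(-20) = 122
  W = 226 − 21 − 3·(-20) + 6·122 = 997
  B = 130 + 4·21 + 6·122 + 6·997 = 6928
  N = 126 + 3·6928 = 20910
Policy A (G := 31, W := 190):
  K = 21
  G = 31
  Z = 187 − 5·21 − 2·31 = 20
  W = 190
  B = 130 + 4·21 + 6·20 + 6·190 = 1474
  N = 126 + 3·1474 = 4548
ΔN = 4548 − 20910 = -16362; ΔW = 190 − 997 = -807
Score = 4·(-16362) + 4·(-807) = -68676

-68676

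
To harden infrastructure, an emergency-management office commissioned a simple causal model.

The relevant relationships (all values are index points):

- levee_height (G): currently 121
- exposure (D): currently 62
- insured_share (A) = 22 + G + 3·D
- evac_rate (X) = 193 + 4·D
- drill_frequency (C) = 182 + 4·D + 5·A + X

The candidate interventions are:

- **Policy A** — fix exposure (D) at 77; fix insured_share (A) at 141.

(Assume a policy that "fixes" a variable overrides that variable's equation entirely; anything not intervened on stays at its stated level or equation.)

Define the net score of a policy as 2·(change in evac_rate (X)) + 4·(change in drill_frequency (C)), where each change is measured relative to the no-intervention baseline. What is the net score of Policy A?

-3160

Baseline:
  G = 121
  D = 62
  A = 22 + 121 + 3·62 = 329
  X = 193 + 4·62 = 441
  C = 182 + 4·62 + 5·329 + 441 = 2516
Policy A (D := 77, A := 141):
  G = 121
  D = 77
  A = 141
  X = 193 + 4·77 = 501
  C = 182 + 4·77 + 5·141 + 501 = 1696
ΔX = 501 − 441 = 60; ΔC = 1696 − 2516 = -820
Score = 2·60 + 4·(-820) = -3160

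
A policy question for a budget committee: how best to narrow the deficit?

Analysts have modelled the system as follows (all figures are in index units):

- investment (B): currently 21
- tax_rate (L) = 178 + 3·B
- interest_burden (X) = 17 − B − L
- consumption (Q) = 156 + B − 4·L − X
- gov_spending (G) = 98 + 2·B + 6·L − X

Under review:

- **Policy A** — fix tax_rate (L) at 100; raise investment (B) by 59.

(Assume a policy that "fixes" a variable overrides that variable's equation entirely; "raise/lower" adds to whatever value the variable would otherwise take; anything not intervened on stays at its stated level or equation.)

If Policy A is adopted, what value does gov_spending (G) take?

1021

Policy A (L := 100, B + 59):
  B = 21 + 59 = 80
  L = 100
  X = 17 − 80 − 100 = -163
  G = 98 + 2·80 + 6·100 − (-163) = 1021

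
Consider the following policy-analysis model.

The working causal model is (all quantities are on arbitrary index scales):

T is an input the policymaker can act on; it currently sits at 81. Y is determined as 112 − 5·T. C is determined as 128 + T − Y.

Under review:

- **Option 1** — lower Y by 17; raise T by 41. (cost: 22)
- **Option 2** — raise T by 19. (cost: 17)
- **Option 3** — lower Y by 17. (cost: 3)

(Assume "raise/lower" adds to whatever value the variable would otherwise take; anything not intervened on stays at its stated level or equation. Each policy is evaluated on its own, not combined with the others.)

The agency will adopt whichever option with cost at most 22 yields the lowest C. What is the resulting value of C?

Option 1 (Y − 17, T + 41):
  T = 81 + 41 = 122
  Y = 112 − 5·122 (−17 from intervention) = -515
  C = 128 + 122 − (-515) = 765
Option 2 (T + 19):
  T = 81 + 19 = 100
  Y = 112 − 5·100 = -388
  C = 128 + 100 − (-388) = 616
Option 3 (Y − 17):
  T = 81
  Y = 112 − 5·81 (−17 from intervention) = -310
  C = 128 + 81 − (-310) = 519
Comparing — Option 1: C=765, Option 2: C=616, Option 3: C=519. Lowest is 519 (Option 3).

519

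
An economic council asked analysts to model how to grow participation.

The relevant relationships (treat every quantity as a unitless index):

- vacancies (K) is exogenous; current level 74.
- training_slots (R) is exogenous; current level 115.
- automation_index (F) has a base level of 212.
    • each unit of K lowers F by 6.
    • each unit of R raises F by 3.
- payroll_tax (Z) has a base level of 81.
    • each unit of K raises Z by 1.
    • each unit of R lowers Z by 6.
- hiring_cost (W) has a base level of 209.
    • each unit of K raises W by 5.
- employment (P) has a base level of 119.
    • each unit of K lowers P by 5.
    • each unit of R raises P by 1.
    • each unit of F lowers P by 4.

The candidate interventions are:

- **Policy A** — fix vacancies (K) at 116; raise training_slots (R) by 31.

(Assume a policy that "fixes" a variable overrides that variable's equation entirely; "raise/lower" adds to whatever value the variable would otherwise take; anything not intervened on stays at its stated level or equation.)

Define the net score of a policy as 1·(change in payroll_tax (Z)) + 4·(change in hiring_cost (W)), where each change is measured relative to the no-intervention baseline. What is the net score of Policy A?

Baseline:
  K = 74
  R = 115
  Z = 81 + 74 − 6·115 = -535
  W = 209 + 5·74 = 579
Policy A (K := 116, R + 31):
  K = 116
  R = 115 + 31 = 146
  Z = 81 + 116 − 6·146 = -679
  W = 209 + 5·116 = 789
ΔZ = -679 − (-535) = -144; ΔW = 789 − 579 = 210
Score = 1·(-144) + 4·210 = 696

696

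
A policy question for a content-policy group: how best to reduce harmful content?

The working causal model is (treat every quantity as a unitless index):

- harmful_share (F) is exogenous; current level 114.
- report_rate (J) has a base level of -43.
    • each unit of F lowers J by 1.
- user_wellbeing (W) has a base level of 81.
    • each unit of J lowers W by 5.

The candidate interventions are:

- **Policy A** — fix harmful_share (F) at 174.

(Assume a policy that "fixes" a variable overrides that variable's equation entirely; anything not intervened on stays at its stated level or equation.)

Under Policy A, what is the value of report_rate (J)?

Policy A (F := 174):
  F = 174
  J = -43 − 174 = -217

-217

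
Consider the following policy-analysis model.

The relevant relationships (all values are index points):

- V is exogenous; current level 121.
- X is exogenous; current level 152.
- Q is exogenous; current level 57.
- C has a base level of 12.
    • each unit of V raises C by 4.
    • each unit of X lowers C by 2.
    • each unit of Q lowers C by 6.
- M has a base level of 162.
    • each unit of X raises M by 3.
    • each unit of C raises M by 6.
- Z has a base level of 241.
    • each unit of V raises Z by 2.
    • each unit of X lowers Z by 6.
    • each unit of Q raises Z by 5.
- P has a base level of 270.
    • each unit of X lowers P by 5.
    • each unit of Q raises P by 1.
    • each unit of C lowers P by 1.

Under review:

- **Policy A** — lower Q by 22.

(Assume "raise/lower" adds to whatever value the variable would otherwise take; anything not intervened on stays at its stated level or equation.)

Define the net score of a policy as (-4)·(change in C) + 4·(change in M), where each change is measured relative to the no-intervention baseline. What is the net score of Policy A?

2640

Baseline:
  V = 121
  X = 152
  Q = 57
  C = 12 + 4·121 − 2·152 − 6·57 = -150
  M = 162 + 3·152 + 6·(-150) = -282
Policy A (Q − 22):
  V = 121
  X = 152
  Q = 57 − 22 = 35
  C = 12 + 4·121 − 2·152 − 6·35 = -18
  M = 162 + 3·152 + 6·(-18) = 510
ΔC = -18 − (-150) = 132; ΔM = 510 − (-282) = 792
Score = (-4)·132 + 4·792 = 2640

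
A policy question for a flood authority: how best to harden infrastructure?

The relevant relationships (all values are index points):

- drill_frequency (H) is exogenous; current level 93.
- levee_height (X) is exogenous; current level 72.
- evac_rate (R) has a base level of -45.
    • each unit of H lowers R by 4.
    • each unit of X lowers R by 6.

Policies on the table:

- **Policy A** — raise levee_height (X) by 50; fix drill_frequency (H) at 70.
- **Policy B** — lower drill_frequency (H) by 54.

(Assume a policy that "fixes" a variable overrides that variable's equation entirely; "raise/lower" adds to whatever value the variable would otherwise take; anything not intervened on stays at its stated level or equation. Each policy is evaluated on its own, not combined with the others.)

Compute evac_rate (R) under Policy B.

-633

Policy B (H − 54):
  H = 93 − 54 = 39
  X = 72
  R = -45 − 4·39 − 6·72 = -633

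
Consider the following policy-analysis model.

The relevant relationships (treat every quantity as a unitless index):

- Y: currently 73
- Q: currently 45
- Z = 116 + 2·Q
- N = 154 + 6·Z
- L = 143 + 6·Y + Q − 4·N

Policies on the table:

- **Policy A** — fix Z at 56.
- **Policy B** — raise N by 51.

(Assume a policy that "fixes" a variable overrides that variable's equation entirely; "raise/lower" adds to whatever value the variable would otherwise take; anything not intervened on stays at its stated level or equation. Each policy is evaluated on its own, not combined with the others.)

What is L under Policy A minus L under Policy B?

Policy A (Z := 56):
  Y = 73
  Q = 45
  Z = 56
  N = 154 + 6·56 = 490
  L = 143 + 6·73 + 45 − 4·490 = -1334
Policy B (N + 51):
  Y = 73
  Q = 45
  Z = 116 + 2·45 = 206
  N = 154 + 6·206 (+51 from intervention) = 1441
  L = 143 + 6·73 + 45 − 4·1441 = -5138
L: -1334 − (-5138) = 3804

3804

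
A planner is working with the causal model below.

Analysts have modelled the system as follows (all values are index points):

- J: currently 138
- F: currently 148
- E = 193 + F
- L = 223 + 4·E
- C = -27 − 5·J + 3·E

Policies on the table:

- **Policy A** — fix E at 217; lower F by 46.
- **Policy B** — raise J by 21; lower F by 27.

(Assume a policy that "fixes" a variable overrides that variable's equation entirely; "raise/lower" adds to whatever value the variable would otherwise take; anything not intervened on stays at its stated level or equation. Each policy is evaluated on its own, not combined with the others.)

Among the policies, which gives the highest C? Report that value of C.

120

Policy A (E := 217, F − 46):
  J = 138
  F = 148 − 46 = 102
  E = 217
  C = -27 − 5·138 + 3·217 = -66
Policy B (J + 21, F − 27):
  J = 138 + 21 = 159
  F = 148 − 27 = 121
  E = 193 + 121 = 314
  C = -27 − 5·159 + 3·314 = 120
Comparing — Policy A: C=-66, Policy B: C=120. Highest is 120 (Policy B).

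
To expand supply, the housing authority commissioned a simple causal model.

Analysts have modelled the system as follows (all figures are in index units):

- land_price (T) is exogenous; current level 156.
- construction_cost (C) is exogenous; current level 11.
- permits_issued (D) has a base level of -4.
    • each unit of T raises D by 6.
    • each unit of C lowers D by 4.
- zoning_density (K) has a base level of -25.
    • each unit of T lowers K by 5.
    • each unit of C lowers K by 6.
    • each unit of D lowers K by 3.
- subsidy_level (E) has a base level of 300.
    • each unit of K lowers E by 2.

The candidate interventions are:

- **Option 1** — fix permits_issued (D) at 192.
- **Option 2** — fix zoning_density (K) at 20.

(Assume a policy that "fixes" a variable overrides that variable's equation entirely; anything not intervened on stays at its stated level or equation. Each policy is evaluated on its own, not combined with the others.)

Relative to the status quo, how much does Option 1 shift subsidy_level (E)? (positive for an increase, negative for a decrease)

-4176

Baseline:
  T = 156
  C = 11
  D = -4 + 6·156 − 4·11 = 888
  K = -25 − 5·156 − 6·11 − 3·888 = -3535
  E = 300 − 2·(-3535) = 7370
Option 1 (D := 192):
  T = 156
  C = 11
  D = 192
  K = -25 − 5·156 − 6·11 − 3·192 = -1447
  E = 300 − 2·(-1447) = 3194
Change in E: 3194 − 7370 = -4176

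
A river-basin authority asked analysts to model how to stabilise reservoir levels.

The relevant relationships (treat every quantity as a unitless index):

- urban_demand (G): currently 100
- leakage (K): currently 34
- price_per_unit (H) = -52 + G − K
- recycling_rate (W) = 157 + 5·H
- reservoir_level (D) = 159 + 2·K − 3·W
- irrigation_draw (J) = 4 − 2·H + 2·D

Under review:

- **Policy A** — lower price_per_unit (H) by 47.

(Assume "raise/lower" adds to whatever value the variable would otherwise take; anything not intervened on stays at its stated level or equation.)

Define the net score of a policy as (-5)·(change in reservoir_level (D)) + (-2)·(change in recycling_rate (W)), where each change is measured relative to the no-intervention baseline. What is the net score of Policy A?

-3055

Baseline:
  G = 100
  K = 34
  H = -52 + 100 − 34 = 14
  W = 157 + 5·14 = 227
  D = 159 + 2·34 − 3·227 = -454
Policy A (H − 47):
  G = 100
  K = 34
  H = -52 + 100 − 34 (−47 from intervention) = -33
  W = 157 + 5·(-33) = -8
  D = 159 + 2·34 − 3·(-8) = 251
ΔD = 251 − (-454) = 705; ΔW = -8 − 227 = -235
Score = (-5)·705 + (-2)·(-235) = -3055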